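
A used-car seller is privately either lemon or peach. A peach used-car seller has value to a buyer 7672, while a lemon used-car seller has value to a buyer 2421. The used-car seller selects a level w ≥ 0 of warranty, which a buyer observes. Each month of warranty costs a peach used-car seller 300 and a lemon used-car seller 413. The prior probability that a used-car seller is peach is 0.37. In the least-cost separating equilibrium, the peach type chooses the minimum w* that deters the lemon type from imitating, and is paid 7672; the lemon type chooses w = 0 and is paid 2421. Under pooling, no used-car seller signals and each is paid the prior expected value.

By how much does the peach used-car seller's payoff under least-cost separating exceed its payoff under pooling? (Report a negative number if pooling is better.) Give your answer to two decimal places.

-506.16

Least-cost separating signal: w* solves 2421 = 7672 − 413·w*, so w* = (7672 − 2421)/413 ≈ 12.7143.
Peach type's separating payoff: 7672 − 300 × w* = 7672 − 300 × (7672 − 2421)/413 = 7672 − 1575300/413 ≈ 3857.7143.
Pooling payoff: 0.37 × 7672 + 0.63 × 2421 = 4363.87.
Difference: 3857.7143 − 4363.87 = -506.1557, i.e. -506.16 to two decimal places.
The peach type would prefer the pooling outcome.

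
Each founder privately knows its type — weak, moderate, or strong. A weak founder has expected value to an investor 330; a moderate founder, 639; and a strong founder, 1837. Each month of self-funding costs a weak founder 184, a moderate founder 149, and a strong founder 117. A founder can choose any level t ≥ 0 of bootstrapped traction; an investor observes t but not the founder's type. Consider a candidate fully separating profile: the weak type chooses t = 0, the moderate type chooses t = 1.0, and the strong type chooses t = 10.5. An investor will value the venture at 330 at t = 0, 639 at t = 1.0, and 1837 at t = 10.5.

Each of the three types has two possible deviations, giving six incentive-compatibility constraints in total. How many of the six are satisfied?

5

Weak (own payoff 330): to t=1.0 gives 639 − 184×1.0 = 455 → profitable ✗; to t=10.5 gives 1837 − 184×10.5 = -95 → no gain ✓.
Moderate (own payoff 639 − 149×1.0 = 490): to t=0 gives 330 → no gain ✓; to t=10.5 gives 1837 − 149×10.5 = 272.5 → no gain ✓.
Strong (own payoff 1837 − 117×10.5 = 608.5): to t=0 gives 330 → no gain ✓; to t=1.0 gives 639 − 117×1.0 = 522 → no gain ✓.
5 of the 6 constraints hold; not an equilibrium.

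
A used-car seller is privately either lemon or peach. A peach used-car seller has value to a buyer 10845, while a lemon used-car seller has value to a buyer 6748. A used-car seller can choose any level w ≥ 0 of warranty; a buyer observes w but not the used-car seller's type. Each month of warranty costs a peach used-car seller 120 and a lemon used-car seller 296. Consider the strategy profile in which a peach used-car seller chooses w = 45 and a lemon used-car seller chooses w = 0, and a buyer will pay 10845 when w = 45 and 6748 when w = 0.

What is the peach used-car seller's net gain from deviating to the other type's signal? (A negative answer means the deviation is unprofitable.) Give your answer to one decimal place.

1303.0

Playing w = 45 the peach used-car seller receives 10845 − 120 × 45 = 5445.
Deviating to w = 0 yields 6748 instead.
Gain from deviating: 6748 − 5445 = 1303.0.
The gain is positive, so the peach type's incentive-compatibility constraint is violated — this profile is not a separating equilibrium.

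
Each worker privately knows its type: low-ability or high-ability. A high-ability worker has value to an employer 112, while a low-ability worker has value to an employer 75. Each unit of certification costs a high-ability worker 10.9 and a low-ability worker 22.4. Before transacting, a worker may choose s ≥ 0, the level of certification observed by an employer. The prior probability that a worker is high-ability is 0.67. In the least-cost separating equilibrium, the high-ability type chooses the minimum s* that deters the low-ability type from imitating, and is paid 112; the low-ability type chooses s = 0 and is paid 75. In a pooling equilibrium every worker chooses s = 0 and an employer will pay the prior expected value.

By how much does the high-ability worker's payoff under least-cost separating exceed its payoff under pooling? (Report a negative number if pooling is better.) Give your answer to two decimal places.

-5.79

Least-cost separating signal: s* solves 75 = 112 − 22.4·s*, so s* = (112 − 75)/22.4 ≈ 1.6518.
High-ability type's separating payoff: 112 − 10.9 × s* = 112 − 10.9 × (112 − 75)/22.4 = 112 − 403.3/22.4 ≈ 93.9955.
Pooling payoff: 0.67 × 112 + 0.33 × 75 = 99.79.
Difference: 93.9955 − 99.79 = -5.7945, i.e. -5.79 to two decimal places.
The high-ability type would prefer the pooling outcome.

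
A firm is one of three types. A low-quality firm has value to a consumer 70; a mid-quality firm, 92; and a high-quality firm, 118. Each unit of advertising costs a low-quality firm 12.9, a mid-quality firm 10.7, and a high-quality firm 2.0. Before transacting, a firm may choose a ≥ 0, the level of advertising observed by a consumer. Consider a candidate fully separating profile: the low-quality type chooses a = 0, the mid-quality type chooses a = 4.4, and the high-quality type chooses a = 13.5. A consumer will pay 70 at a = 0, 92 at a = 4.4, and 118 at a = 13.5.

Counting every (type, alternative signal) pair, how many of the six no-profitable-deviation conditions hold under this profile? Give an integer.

5

High-quality (own payoff 118 − 2.0×13.5 = 91): to a=0 gives 70 → no gain ✓; to a=4.4 gives 92 − 2.0×4.4 = 83.2 → no gain ✓.
Low-quality (own payoff 70): to a=4.4 gives 92 − 12.9×4.4 = 35.24 → no gain ✓; to a=13.5 gives 118 − 12.9×13.5 = -56.15 → no gain ✓.
Mid-quality (own payoff 92 − 10.7×4.4 = 44.92): to a=0 gives 70 → profitable ✗; to a=13.5 gives 118 − 10.7×13.5 = -26.45 → no gain ✓.
5 of the 6 constraints hold; not an equilibrium.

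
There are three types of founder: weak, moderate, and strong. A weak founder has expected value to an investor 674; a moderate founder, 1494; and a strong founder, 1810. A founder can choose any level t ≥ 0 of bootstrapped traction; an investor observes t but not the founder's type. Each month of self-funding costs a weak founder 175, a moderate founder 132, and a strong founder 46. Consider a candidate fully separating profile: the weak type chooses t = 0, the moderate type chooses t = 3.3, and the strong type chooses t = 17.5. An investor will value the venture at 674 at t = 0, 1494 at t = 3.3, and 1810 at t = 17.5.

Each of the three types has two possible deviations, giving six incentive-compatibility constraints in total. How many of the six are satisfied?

4

Moderate (own payoff 1494 − 132×3.3 = 1058.4): to t=0 gives 674 → no gain ✓; to t=17.5 gives 1810 − 132×17.5 = -500 → no gain ✓.
Weak (own payoff 674): to t=3.3 gives 1494 − 175×3.3 = 916.5 → profitable ✗; to t=17.5 gives 1810 − 175×17.5 = -1252.5 → no gain ✓.
Strong (own payoff 1810 − 46×17.5 = 1005): to t=0 gives 674 → no gain ✓; to t=3.3 gives 1494 − 46×3.3 = 1342.2 → profitable ✗.
4 of the 6 constraints hold; not an equilibrium.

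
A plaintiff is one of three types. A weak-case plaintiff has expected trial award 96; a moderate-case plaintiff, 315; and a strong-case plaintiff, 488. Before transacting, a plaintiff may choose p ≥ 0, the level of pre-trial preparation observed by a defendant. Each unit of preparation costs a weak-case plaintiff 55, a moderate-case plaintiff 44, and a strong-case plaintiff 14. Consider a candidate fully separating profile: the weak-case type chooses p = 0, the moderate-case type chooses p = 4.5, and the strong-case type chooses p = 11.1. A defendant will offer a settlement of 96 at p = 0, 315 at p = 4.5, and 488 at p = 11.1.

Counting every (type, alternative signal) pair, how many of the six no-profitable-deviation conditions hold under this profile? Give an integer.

6

Strong-case (own payoff 488 − 14×11.1 = 332.6): to p=0 gives 96 → no gain ✓; to p=4.5 gives 315 − 14×4.5 = 252 → no gain ✓.
Moderate-case (own payoff 315 − 44×4.5 = 117): to p=0 gives 96 → no gain ✓; to p=11.1 gives 488 − 44×11.1 = -0.4 → no gain ✓.
Weak-case (own payoff 96): to p=4.5 gives 315 − 55×4.5 = 67.5 → no gain ✓; to p=11.1 gives 488 − 55×11.1 = -122.5 → no gain ✓.
6 of the 6 constraints hold; this profile is a separating equilibrium.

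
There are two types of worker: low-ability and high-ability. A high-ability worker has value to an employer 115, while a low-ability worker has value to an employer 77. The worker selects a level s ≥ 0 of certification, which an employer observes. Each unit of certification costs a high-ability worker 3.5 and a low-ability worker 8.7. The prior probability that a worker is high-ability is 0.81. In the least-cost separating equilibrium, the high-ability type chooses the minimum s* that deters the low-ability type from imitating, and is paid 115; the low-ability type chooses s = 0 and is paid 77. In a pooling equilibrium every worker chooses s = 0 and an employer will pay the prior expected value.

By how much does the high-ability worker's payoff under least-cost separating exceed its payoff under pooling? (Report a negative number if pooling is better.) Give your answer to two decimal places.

-8.07

Least-cost separating signal: s* solves 77 = 115 − 8.7·s*, so s* = (115 − 77)/8.7 ≈ 4.3678.
High-ability type's separating payoff: 115 − 3.5 × s* = 115 − 3.5 × (115 − 77)/8.7 = 115 − 133/8.7 ≈ 99.7126.
Pooling payoff: 0.81 × 115 + 0.19 × 77 = 107.78.
Difference: 99.7126 − 107.78 = -8.0674, i.e. -8.07 to two decimal places.
The high-ability type would prefer the pooling outcome.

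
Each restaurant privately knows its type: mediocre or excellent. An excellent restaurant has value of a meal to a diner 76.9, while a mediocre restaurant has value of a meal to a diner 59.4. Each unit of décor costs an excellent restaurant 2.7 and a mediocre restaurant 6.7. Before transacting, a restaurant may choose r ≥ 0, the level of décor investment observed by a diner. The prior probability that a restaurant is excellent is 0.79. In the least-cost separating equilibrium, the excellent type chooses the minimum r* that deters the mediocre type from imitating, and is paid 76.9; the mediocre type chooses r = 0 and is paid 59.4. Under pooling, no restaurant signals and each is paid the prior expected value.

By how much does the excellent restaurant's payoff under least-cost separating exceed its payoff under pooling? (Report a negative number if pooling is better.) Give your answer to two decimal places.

-3.38

Least-cost separating signal: r* solves 59.4 = 76.9 − 6.7·r*, so r* = (76.9 − 59.4)/6.7 ≈ 2.6119.
Excellent type's separating payoff: 76.9 − 2.7 × r* = 76.9 − 2.7 × (76.9 − 59.4)/6.7 = 76.9 − 47.25/6.7 ≈ 69.8478.
Pooling payoff: 0.79 × 76.9 + 0.21 × 59.4 = 73.225.
Difference: 69.8478 − 73.225 = -3.3772, i.e. -3.38 to two decimal places.
The excellent type would prefer the pooling outcome.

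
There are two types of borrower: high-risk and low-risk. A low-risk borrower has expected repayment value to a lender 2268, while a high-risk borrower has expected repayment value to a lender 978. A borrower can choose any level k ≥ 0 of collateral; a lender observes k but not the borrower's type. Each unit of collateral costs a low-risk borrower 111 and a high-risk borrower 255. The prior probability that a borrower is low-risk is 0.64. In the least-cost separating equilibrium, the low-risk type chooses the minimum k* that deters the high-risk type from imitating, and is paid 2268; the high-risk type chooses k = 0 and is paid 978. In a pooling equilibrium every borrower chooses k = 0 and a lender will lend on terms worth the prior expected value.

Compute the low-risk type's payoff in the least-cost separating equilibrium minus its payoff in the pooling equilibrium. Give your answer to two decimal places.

Least-cost separating signal: k* solves 978 = 2268 − 255·k*, so k* = (2268 − 978)/255 ≈ 5.0588.
Low-risk type's separating payoff: 2268 − 111 × k* = 2268 − 111 × (2268 − 978)/255 = 2268 − 143190/255 ≈ 1706.4706.
Pooling payoff: 0.64 × 2268 + 0.36 × 978 = 1803.6.
Difference: 1706.4706 − 1803.6 = -97.1294, i.e. -97.13 to two decimal places.
The low-risk type would prefer the pooling outcome.

-97.13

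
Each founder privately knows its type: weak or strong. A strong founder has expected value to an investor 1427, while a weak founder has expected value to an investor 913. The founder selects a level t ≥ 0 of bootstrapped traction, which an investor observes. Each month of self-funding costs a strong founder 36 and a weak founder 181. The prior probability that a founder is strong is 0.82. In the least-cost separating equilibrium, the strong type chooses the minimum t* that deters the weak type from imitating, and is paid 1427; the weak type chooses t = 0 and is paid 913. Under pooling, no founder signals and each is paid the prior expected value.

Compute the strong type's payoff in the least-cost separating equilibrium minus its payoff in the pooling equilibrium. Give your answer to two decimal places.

Least-cost separating signal: t* solves 913 = 1427 − 181·t*, so t* = (1427 − 913)/181 ≈ 2.8398.
Strong type's separating payoff: 1427 − 36 × t* = 1427 − 36 × (1427 − 913)/181 = 1427 − 18504/181 ≈ 1324.7680.
Pooling payoff: 0.82 × 1427 + 0.18 × 913 = 1334.48.
Difference: 1324.7680 − 1334.48 = -9.712, i.e. -9.71 to two decimal places.
The strong type would prefer the pooling outcome.

-9.71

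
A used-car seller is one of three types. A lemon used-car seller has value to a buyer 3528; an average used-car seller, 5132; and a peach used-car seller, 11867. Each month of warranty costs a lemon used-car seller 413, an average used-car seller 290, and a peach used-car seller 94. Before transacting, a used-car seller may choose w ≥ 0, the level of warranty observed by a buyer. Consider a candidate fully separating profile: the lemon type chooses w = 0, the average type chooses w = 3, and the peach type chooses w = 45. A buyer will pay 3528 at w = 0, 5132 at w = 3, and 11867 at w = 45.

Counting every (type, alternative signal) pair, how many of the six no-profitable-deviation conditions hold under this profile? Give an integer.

5

Average (own payoff 5132 − 290×3 = 4262): to w=0 gives 3528 → no gain ✓; to w=45 gives 11867 − 290×45 = -1183 → no gain ✓.
Lemon (own payoff 3528): to w=3 gives 5132 − 413×3 = 3893 → profitable ✗; to w=45 gives 11867 − 413×45 = -6718 → no gain ✓.
Peach (own payoff 11867 − 94×45 = 7637): to w=0 gives 3528 → no gain ✓; to w=3 gives 5132 − 94×3 = 4850 → no gain ✓.
5 of the 6 constraints hold; not an equilibrium.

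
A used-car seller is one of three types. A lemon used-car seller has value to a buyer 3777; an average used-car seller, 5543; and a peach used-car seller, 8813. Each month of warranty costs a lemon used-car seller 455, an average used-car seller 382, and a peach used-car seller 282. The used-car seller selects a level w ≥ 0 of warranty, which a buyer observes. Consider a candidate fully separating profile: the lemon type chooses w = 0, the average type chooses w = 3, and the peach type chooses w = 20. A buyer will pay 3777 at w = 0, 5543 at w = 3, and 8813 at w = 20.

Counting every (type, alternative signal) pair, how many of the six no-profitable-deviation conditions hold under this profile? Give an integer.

3

Peach (own payoff 8813 − 282×20 = 3173): to w=0 gives 3777 → profitable ✗; to w=3 gives 5543 − 282×3 = 4697 → profitable ✗.
Lemon (own payoff 3777): to w=3 gives 5543 − 455×3 = 4178 → profitable ✗; to w=20 gives 8813 − 455×20 = -287 → no gain ✓.
Average (own payoff 5543 − 382×3 = 4397): to w=0 gives 3777 → no gain ✓; to w=20 gives 8813 − 382×20 = 1173 → no gain ✓.
3 of the 6 constraints hold; not an equilibrium.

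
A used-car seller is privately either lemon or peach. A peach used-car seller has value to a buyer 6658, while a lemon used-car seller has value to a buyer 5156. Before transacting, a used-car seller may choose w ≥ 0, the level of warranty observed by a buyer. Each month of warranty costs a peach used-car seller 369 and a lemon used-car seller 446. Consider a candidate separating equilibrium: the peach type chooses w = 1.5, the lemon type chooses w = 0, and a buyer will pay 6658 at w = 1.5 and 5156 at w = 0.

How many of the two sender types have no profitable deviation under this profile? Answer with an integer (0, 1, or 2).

Peach type: signal → 6658 − 369 × 1.5 = 6104.5; deviate to 0 → 5156. IC holds (6104.5 ≥ 5156).
Lemon type: stay at 0 → 5156; mimic → 6658 − 446 × 1.5 = 5989. IC fails (5156 < 5989).
1 of 2 constraints hold, so this profile is not an equilibrium.

1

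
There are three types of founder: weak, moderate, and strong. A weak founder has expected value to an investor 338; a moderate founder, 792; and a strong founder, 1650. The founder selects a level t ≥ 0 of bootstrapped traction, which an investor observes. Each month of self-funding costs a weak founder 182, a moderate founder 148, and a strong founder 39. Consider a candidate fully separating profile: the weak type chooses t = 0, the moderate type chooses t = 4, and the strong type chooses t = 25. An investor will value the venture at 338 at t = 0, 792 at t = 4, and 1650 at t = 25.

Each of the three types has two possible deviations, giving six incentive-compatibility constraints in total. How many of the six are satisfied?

Moderate (own payoff 792 − 148×4 = 200): to t=0 gives 338 → profitable ✗; to t=25 gives 1650 − 148×25 = -2050 → no gain ✓.
Weak (own payoff 338): to t=4 gives 792 − 182×4 = 64 → no gain ✓; to t=25 gives 1650 − 182×25 = -2900 → no gain ✓.
Strong (own payoff 1650 − 39×25 = 675): to t=0 gives 338 → no gain ✓; to t=4 gives 792 − 39×4 = 636 → no gain ✓.
5 of the 6 constraints hold; not an equilibrium.

5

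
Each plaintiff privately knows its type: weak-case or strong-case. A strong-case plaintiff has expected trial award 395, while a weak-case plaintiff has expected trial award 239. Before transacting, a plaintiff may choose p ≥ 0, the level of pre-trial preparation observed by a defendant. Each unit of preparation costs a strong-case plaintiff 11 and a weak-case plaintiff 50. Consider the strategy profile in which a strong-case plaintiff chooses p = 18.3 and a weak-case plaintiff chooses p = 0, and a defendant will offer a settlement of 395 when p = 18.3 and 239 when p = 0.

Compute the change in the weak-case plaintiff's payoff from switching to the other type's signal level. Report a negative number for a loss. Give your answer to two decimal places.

Playing p = 0 the weak-case plaintiff receives 239.
Deviating to p = 18.3 brings payment 395 at cost 50 × 18.3 = 915, netting -520.
Gain from deviating: -520 − 239 = -759.00.
The gain is negative, so the weak-case type's incentive-compatibility constraint is satisfied.

-759.00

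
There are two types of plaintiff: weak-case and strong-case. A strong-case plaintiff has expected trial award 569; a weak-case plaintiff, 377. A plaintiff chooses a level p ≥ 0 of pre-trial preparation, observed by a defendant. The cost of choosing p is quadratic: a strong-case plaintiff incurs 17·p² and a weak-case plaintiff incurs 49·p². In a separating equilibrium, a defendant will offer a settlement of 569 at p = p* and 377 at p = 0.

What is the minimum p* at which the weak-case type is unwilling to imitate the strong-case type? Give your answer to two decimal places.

1.98

The weak-case type at p = 0 receives 377; imitating at p* yields 569 − 49·p*².
Indifference: 377 = 569 − 49·p*², so p*² = (569 − 377) / 49 ≈ 3.9184.
p* = √3.9184 ≈ 1.98.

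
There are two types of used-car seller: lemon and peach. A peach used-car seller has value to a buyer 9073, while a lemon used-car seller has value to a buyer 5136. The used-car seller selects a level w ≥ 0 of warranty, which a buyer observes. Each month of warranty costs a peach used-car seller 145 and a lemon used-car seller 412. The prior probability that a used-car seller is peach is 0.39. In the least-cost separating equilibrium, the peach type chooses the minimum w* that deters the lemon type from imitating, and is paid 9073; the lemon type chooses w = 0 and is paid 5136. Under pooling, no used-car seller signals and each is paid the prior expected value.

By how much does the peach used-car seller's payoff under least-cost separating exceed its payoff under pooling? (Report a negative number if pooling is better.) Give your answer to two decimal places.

1015.98

Least-cost separating signal: w* solves 5136 = 9073 − 412·w*, so w* = (9073 − 5136)/412 ≈ 9.5558.
Peach type's separating payoff: 9073 − 145 × w* = 9073 − 145 × (9073 − 5136)/412 = 9073 − 570865/412 ≈ 7687.4053.
Pooling payoff: 0.39 × 9073 + 0.61 × 5136 = 6671.43.
Difference: 7687.4053 − 6671.43 = 1015.9753, i.e. 1015.98 to two decimal places.
The peach type prefers to separate.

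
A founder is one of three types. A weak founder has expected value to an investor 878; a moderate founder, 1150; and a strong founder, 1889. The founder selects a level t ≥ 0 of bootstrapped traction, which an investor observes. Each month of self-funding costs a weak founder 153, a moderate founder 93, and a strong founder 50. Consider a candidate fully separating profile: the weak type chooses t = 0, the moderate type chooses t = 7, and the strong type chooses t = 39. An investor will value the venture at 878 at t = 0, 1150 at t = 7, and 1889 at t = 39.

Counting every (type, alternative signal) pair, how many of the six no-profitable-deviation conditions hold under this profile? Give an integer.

Strong (own payoff 1889 − 50×39 = -61): to t=0 gives 878 → profitable ✗; to t=7 gives 1150 − 50×7 = 800 → profitable ✗.
Moderate (own payoff 1150 − 93×7 = 499): to t=0 gives 878 → profitable ✗; to t=39 gives 1889 − 93×39 = -1738 → no gain ✓.
Weak (own payoff 878): to t=7 gives 1150 − 153×7 = 79 → no gain ✓; to t=39 gives 1889 − 153×39 = -4078 → no gain ✓.
3 of the 6 constraints hold; not an equilibrium.

3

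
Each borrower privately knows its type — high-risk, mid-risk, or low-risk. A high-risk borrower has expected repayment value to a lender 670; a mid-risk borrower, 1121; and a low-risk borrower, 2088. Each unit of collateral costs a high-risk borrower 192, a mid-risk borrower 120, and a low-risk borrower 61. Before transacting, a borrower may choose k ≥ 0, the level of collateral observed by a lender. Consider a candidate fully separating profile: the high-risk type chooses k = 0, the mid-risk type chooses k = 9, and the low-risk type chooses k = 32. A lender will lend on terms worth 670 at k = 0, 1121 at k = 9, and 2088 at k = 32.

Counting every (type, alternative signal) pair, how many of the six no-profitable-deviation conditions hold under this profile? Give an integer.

Mid-risk (own payoff 1121 − 120×9 = 41): to k=0 gives 670 → profitable ✗; to k=32 gives 2088 − 120×32 = -1752 → no gain ✓.
Low-risk (own payoff 2088 − 61×32 = 136): to k=0 gives 670 → profitable ✗; to k=9 gives 1121 − 61×9 = 572 → profitable ✗.
High-risk (own payoff 670): to k=9 gives 1121 − 192×9 = -607 → no gain ✓; to k=32 gives 2088 − 192×32 = -4056 → no gain ✓.
3 of the 6 constraints hold; not an equilibrium.

3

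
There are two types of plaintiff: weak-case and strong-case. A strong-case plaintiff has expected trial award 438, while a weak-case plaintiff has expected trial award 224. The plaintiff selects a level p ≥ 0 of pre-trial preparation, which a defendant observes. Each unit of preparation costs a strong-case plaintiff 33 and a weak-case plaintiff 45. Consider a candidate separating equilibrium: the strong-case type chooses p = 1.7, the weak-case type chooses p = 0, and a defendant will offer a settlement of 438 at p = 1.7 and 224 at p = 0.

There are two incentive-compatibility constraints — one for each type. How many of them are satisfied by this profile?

1

Weak-case type: stay at 0 → 224; mimic → 438 − 45 × 1.7 = 361.5. IC fails (224 < 361.5).
Strong-case type: signal → 438 − 33 × 1.7 = 381.9; deviate to 0 → 224. IC holds (381.9 ≥ 224).
1 of 2 constraints hold, so this profile is not an equilibrium.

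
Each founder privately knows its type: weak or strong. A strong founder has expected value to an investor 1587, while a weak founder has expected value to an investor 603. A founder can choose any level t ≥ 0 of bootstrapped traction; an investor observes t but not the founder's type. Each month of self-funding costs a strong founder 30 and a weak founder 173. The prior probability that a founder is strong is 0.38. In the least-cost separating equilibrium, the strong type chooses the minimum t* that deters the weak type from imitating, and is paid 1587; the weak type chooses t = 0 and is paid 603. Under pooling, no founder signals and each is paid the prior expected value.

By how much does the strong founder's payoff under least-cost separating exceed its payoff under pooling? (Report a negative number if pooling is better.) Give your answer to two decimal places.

Least-cost separating signal: t* solves 603 = 1587 − 173·t*, so t* = (1587 − 603)/173 ≈ 5.6879.
Strong type's separating payoff: 1587 − 30 × t* = 1587 − 30 × (1587 − 603)/173 = 1587 − 29520/173 ≈ 1416.3642.
Pooling payoff: 0.38 × 1587 + 0.62 × 603 = 976.92.
Difference: 1416.3642 − 976.92 = 439.4442, i.e. 439.44 to two decimal places.
The strong type prefers to separate.

439.44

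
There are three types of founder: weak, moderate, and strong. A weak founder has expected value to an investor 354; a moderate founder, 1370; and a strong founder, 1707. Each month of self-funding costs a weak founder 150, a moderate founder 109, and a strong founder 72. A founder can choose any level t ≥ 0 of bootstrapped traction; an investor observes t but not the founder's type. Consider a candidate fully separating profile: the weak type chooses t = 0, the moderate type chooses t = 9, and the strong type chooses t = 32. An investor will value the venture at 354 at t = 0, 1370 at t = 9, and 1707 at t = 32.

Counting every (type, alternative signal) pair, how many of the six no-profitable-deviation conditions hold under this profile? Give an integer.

4

Strong (own payoff 1707 − 72×32 = -597): to t=0 gives 354 → profitable ✗; to t=9 gives 1370 − 72×9 = 722 → profitable ✗.
Weak (own payoff 354): to t=9 gives 1370 − 150×9 = 20 → no gain ✓; to t=32 gives 1707 − 150×32 = -3093 → no gain ✓.
Moderate (own payoff 1370 − 109×9 = 389): to t=0 gives 354 → no gain ✓; to t=32 gives 1707 − 109×32 = -1781 → no gain ✓.
4 of the 6 constraints hold; not an equilibrium.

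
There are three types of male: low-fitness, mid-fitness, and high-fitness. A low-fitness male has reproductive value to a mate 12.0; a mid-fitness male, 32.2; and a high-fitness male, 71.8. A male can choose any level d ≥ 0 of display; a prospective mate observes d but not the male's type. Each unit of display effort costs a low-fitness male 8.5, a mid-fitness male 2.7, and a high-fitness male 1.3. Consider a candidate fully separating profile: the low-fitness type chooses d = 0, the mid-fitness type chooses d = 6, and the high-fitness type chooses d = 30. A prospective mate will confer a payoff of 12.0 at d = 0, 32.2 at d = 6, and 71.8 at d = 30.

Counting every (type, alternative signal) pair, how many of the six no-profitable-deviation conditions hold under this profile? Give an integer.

Low-fitness (own payoff 12.0): to d=6 gives 32.2 − 8.5×6 = -18.8 → no gain ✓; to d=30 gives 71.8 − 8.5×30 = -183.2 → no gain ✓.
Mid-fitness (own payoff 32.2 − 2.7×6 = 16): to d=0 gives 12.0 → no gain ✓; to d=30 gives 71.8 − 2.7×30 = -9.2 → no gain ✓.
High-fitness (own payoff 71.8 − 1.3×30 = 32.8): to d=0 gives 12.0 → no gain ✓; to d=6 gives 32.2 − 1.3×6 = 24.4 → no gain ✓.
6 of the 6 constraints hold; this profile is a separating equilibrium.

6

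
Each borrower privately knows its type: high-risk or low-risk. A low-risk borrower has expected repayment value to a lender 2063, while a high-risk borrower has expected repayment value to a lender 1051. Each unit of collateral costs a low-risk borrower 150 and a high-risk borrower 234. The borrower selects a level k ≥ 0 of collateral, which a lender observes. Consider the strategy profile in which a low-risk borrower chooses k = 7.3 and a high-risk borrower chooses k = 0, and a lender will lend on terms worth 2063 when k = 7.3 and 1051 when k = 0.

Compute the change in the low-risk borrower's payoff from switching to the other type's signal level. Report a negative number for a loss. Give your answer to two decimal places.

Playing k = 7.3 the low-risk borrower receives 2063 − 150 × 7.3 = 968.
Deviating to k = 0 yields 1051 instead.
Gain from deviating: 1051 − 968 = 83.00.
The gain is positive, so the low-risk type's incentive-compatibility constraint is violated — this profile is not a separating equilibrium.

83.00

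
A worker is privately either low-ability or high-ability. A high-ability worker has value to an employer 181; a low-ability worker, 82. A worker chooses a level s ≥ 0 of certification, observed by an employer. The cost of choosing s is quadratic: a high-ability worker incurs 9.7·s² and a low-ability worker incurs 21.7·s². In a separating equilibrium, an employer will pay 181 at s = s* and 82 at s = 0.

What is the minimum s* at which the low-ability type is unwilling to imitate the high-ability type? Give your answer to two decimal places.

2.14

The low-ability type at s = 0 receives 82; imitating at s* yields 181 − 21.7·s*².
Indifference: 82 = 181 − 21.7·s*², so s*² = (181 − 82) / 21.7 ≈ 4.5622.
s* = √4.5622 ≈ 2.14.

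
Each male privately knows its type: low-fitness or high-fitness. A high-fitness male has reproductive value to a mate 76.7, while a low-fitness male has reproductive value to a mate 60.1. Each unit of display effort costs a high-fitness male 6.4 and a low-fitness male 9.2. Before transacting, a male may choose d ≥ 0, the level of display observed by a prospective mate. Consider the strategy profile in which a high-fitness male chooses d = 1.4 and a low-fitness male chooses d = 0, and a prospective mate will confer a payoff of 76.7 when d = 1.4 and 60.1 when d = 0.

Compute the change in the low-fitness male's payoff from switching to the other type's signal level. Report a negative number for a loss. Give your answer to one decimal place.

Playing d = 0 the low-fitness male receives 60.1.
Deviating to d = 1.4 brings payment 76.7 at cost 9.2 × 1.4 = 12.88, netting 63.82.
Gain from deviating: 63.82 − 60.1 = 3.72, i.e. 3.7 to one decimal place.
The gain is positive, so the low-fitness type's incentive-compatibility constraint is violated — this profile is not a separating equilibrium.

3.7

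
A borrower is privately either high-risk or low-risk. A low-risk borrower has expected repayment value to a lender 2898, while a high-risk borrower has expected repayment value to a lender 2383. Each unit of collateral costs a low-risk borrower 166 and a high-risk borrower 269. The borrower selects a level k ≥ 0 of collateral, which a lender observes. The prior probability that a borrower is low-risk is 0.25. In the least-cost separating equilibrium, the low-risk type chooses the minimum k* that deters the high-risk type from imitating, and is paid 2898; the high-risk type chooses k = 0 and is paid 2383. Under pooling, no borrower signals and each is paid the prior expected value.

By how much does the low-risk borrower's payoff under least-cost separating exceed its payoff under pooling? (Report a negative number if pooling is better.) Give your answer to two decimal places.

Least-cost separating signal: k* solves 2383 = 2898 − 269·k*, so k* = (2898 − 2383)/269 ≈ 1.9145.
Low-risk type's separating payoff: 2898 − 166 × k* = 2898 − 166 × (2898 − 2383)/269 = 2898 − 85490/269 ≈ 2580.1933.
Pooling payoff: 0.25 × 2898 + 0.75 × 2383 = 2511.75.
Difference: 2580.1933 − 2511.75 = 68.4433, i.e. 68.44 to two decimal places.
The low-risk type prefers to separate.

68.44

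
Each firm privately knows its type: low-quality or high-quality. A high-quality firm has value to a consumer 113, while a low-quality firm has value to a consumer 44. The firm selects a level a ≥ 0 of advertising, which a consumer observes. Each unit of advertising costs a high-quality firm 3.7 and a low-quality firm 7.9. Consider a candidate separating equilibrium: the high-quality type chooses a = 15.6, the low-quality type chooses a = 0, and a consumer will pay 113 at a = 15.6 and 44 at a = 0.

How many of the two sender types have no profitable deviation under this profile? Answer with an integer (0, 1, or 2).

2

Low-quality type: stay at 0 → 44; mimic → 113 − 7.9 × 15.6 = -10.24. IC holds (44 ≥ -10.24).
High-quality type: signal → 113 − 3.7 × 15.6 = 55.28; deviate to 0 → 44. IC holds (55.28 ≥ 44).
2 of 2 constraints hold, so this is a separating equilibrium.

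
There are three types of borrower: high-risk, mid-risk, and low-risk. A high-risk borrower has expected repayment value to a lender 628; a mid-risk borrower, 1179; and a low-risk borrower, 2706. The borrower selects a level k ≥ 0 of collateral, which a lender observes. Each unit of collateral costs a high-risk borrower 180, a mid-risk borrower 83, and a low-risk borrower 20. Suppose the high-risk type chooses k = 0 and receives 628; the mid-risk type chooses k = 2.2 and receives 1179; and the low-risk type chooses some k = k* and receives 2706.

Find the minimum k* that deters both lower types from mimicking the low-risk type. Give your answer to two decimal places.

20.60

High-risk type (on-path payoff 628) won't mimic when 628 ≥ 2706 − 180·k*, i.e. k* ≥ 11.54.
Mid-risk type (on-path payoff 1179 − 83×2.2 = 996.4) won't mimic when 996.4 ≥ 2706 − 83·k*, i.e. k* ≥ 20.60.
Both must hold, so k* = max(11.54, 20.60) = 20.60. The mid-risk type's constraint binds.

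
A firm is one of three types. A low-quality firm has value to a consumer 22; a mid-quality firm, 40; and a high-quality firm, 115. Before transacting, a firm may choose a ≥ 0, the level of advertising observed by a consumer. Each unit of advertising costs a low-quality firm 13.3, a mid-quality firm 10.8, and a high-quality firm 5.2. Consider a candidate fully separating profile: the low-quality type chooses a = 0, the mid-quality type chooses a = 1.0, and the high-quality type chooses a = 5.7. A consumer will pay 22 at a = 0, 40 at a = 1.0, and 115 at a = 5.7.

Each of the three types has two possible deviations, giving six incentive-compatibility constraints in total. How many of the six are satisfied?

3

Low-quality (own payoff 22): to a=1.0 gives 40 − 13.3×1.0 = 26.7 → profitable ✗; to a=5.7 gives 115 − 13.3×5.7 = 39.19 → profitable ✗.
Mid-quality (own payoff 40 − 10.8×1.0 = 29.2): to a=0 gives 22 → no gain ✓; to a=5.7 gives 115 − 10.8×5.7 = 53.44 → profitable ✗.
High-quality (own payoff 115 − 5.2×5.7 = 85.36): to a=0 gives 22 → no gain ✓; to a=1.0 gives 40 − 5.2×1.0 = 34.8 → no gain ✓.
3 of the 6 constraints hold; not an equilibrium.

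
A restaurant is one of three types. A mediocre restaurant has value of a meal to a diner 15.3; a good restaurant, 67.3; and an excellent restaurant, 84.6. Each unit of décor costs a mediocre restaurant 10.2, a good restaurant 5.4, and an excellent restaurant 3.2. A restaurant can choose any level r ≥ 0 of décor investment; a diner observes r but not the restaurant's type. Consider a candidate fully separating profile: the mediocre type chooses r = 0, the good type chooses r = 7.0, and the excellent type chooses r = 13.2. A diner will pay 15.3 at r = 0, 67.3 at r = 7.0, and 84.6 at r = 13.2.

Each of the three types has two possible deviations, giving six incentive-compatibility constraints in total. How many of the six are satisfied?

5

Excellent (own payoff 84.6 − 3.2×13.2 = 42.36): to r=0 gives 15.3 → no gain ✓; to r=7.0 gives 67.3 − 3.2×7.0 = 44.9 → profitable ✗.
Mediocre (own payoff 15.3): to r=7.0 gives 67.3 − 10.2×7.0 = -4.1 → no gain ✓; to r=13.2 gives 84.6 − 10.2×13.2 = -50.04 → no gain ✓.
Good (own payoff 67.3 − 5.4×7.0 = 29.5): to r=0 gives 15.3 → no gain ✓; to r=13.2 gives 84.6 − 5.4×13.2 = 13.32 → no gain ✓.
5 of the 6 constraints hold; not an equilibrium.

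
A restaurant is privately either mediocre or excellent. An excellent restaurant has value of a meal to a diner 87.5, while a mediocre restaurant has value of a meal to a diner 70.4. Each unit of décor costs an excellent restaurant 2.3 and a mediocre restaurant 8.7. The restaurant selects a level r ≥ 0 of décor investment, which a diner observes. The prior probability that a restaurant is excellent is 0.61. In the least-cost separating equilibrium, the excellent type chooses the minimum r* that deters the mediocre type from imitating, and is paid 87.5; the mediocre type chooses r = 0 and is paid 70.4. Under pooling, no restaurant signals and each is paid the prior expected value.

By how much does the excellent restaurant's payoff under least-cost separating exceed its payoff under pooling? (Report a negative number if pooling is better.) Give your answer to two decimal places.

2.15

Least-cost separating signal: r* solves 70.4 = 87.5 − 8.7·r*, so r* = (87.5 − 70.4)/8.7 ≈ 1.9655.
Excellent type's separating payoff: 87.5 − 2.3 × r* = 87.5 − 2.3 × (87.5 − 70.4)/8.7 = 87.5 − 39.33/8.7 ≈ 82.9793.
Pooling payoff: 0.61 × 87.5 + 0.39 × 70.4 = 80.831.
Difference: 82.9793 − 80.831 = 2.1483, i.e. 2.15 to two decimal places.
The excellent type prefers to separate.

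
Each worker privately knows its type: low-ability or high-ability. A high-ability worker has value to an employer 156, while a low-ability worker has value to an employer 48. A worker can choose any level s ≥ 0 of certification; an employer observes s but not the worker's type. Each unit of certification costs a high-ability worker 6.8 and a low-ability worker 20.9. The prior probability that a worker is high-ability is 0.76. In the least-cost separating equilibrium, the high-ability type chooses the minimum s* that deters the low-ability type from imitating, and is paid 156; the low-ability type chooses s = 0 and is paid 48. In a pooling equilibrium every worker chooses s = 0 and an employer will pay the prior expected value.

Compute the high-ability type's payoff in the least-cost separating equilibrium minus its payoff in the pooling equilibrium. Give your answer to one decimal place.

Least-cost separating signal: s* solves 48 = 156 − 20.9·s*, so s* = (156 − 48)/20.9 ≈ 5.1675.
High-ability type's separating payoff: 156 − 6.8 × s* = 156 − 6.8 × (156 − 48)/20.9 = 156 − 734.4/20.9 ≈ 120.861.
Pooling payoff: 0.76 × 156 + 0.24 × 48 = 130.08.
Difference: 120.861 − 130.08 = -9.219, i.e. -9.2 to one decimal place.
The high-ability type would prefer the pooling outcome.

-9.2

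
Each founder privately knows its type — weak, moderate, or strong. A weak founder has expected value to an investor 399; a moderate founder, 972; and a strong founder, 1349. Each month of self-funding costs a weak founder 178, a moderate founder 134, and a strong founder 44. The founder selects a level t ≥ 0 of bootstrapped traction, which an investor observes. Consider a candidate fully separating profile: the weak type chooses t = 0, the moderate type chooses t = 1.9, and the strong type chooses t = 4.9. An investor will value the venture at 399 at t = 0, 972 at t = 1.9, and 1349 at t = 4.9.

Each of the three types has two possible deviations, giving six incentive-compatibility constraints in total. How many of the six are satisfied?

4

Moderate (own payoff 972 − 134×1.9 = 717.4): to t=0 gives 399 → no gain ✓; to t=4.9 gives 1349 − 134×4.9 = 692.4 → no gain ✓.
Weak (own payoff 399): to t=1.9 gives 972 − 178×1.9 = 633.8 → profitable ✗; to t=4.9 gives 1349 − 178×4.9 = 476.8 → profitable ✗.
Strong (own payoff 1349 − 44×4.9 = 1133.4): to t=0 gives 399 → no gain ✓; to t=1.9 gives 972 − 44×1.9 = 888.4 → no gain ✓.
4 of the 6 constraints hold; not an equilibrium.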